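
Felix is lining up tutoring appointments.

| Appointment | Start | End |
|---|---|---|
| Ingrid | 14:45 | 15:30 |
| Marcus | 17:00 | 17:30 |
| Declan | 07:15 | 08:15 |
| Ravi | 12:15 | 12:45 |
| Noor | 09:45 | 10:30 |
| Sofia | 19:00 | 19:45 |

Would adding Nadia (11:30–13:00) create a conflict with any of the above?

Yes — it overlaps Ravi

Declan: ends 08:15 at or before Nadia starts 11:30 → clear.
Noor: ends 10:30 at or before Nadia starts 11:30 → clear.
Ravi: starts 12:15 before Nadia ends 13:00, and ends 12:45 after Nadia starts 11:30 → overlap.
Ingrid: starts 14:45 at or after Nadia ends 13:00 → clear.
Marcus: starts 17:00 at or after Nadia ends 13:00 → clear.
Sofia: starts 19:00 at or after Nadia ends 13:00 → clear.
Nadia overlaps Ravi.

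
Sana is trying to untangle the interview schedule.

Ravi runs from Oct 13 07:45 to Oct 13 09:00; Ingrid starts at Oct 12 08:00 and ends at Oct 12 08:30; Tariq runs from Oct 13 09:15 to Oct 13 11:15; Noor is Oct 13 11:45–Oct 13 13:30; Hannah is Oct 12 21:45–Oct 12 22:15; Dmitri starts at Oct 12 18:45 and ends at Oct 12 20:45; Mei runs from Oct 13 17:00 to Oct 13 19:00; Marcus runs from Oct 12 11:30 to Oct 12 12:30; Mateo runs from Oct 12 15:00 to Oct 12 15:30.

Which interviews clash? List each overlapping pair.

Two intervals overlap when each starts before the other ends.
Sorted by start: Ingrid, Marcus, Mateo, Dmitri, Hannah, Ravi, Tariq, Noor, Mei.
Marcus starts after Ingrid ends; Ingrid is clear from here.
Mateo starts after Marcus ends; Marcus is clear from here.
Dmitri starts after Mateo ends; Mateo is clear from here.
Hannah starts after Dmitri ends; Dmitri is clear from here.
Ravi starts after Hannah ends; Hannah is clear from here.
Tariq starts after Ravi ends; Ravi is clear from here.
Noor starts after Tariq ends; Tariq is clear from here.
Mei starts after Noor ends.

none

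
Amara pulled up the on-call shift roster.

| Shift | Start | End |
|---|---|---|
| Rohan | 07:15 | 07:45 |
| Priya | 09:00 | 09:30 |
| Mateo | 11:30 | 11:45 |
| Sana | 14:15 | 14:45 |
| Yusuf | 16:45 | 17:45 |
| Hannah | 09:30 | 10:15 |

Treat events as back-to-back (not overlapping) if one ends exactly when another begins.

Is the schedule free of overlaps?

Sorted by start: Rohan, Priya, Hannah, Mateo, Sana, Yusuf.
Priya starts after Rohan ends — done with Rohan.
Hannah starts exactly when Priya ends (back-to-back, no overlap) — done with Priya.
Mateo starts after Hannah ends — done with Hannah.
Sana starts after Mateo ends — done with Mateo.
Yusuf starts after Sana ends.
Every pair is clear; the schedule has no overlaps.

Yes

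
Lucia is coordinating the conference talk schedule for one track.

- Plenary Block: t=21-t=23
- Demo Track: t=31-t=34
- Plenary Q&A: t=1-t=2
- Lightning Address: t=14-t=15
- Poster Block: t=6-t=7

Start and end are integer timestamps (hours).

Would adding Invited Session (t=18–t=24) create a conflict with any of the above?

Plenary Q&A: ends t=2 at or before Invited Session starts t=18 → clear.
Poster Block: ends t=7 at or before Invited Session starts t=18 → clear.
Lightning Address: ends t=15 at or before Invited Session starts t=18 → clear.
Plenary Block: starts t=21 before Invited Session ends t=24, and ends t=23 after Invited Session starts t=18 → overlap.
Demo Track: starts t=31 at or after Invited Session ends t=24 → clear.
Invited Session overlaps Plenary Block.

Yes — it overlaps Plenary Block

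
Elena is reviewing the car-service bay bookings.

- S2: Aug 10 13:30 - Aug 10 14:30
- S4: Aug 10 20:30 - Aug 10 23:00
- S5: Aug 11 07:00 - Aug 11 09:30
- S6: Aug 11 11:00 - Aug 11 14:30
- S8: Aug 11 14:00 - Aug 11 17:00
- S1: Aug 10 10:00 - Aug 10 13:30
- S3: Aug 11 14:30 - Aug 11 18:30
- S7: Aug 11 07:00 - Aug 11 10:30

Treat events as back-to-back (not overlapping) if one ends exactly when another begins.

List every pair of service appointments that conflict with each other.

S3 & S8, S5 & S7, S6 & S8

Sorted by start: S1, S2, S4, S5, S7, S6, S8, S3.
S2 starts exactly when S1 ends (back-to-back, no overlap), so nothing later overlaps S1 either.
S4 starts after S2 ends, so nothing later overlaps S2 either.
S5 starts after S4 ends, so nothing later overlaps S4 either.
S7 starts before S5 ends → S5 and S7 overlap.
S6 starts after S5 ends, so nothing later overlaps S5 either.
S6 starts after S7 ends, so nothing later overlaps S7 either.
S8 starts before S6 ends → S6 and S8 overlap.
S3 starts exactly when S6 ends (back-to-back, no overlap).
S3 starts before S8 ends → S8 and S3 overlap.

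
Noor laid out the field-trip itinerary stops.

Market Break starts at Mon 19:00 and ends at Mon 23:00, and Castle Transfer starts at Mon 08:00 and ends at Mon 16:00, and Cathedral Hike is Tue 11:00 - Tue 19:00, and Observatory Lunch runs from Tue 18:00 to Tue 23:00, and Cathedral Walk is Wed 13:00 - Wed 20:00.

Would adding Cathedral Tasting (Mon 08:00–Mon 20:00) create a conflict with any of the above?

Castle Transfer: starts Mon 08:00 before Cathedral Tasting ends Mon 20:00, and ends Mon 16:00 after Cathedral Tasting starts Mon 08:00 → overlap.
Market Break: starts Mon 19:00 before Cathedral Tasting ends Mon 20:00, and ends Mon 23:00 after Cathedral Tasting starts Mon 08:00 → overlap.
Cathedral Hike: starts Tue 11:00 at or after Cathedral Tasting ends Mon 20:00 → clear.
Observatory Lunch: starts Tue 18:00 at or after Cathedral Tasting ends Mon 20:00 → clear.
Cathedral Walk: starts Wed 13:00 at or after Cathedral Tasting ends Mon 20:00 → clear.
Cathedral Tasting overlaps Castle Transfer, Market Break.

Yes — it overlaps Castle Transfer, Market Break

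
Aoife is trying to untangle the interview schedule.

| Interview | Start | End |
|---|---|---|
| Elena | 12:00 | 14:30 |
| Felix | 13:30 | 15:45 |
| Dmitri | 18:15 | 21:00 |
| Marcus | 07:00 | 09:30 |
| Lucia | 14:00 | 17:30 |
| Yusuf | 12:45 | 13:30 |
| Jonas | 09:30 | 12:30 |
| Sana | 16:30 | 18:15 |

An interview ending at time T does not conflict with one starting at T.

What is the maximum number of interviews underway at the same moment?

Sweep the timeline, counting +1 at each start and −1 at each end (ends before starts at a tie):
07:00 start Marcus → 1
09:30 end Marcus → 0
09:30 start Jonas → 1
12:00 start Elena → 2
12:30 end Jonas → 1
12:45 start Yusuf → 2
13:30 end Yusuf → 1
13:30 start Felix → 2
14:00 start Lucia → 3
14:30 end Elena → 2
15:45 end Felix → 1
16:30 start Sana → 2
17:30 end Lucia → 1
18:15 end Sana → 0
18:15 start Dmitri → 1
21:00 end Dmitri → 0
Peak is 3, at 14:00 (Elena, Felix, Lucia).

3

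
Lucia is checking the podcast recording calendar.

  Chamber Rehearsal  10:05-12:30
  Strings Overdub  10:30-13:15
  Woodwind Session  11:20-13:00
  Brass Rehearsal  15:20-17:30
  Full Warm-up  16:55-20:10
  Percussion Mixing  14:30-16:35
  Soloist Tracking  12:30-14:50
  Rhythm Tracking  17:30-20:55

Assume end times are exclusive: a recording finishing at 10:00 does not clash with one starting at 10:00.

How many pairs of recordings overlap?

Sorted by start: Chamber Rehearsal, Strings Overdub, Woodwind Session, Soloist Tracking, Percussion Mixing, Brass Rehearsal, Full Warm-up, Rhythm Tracking.
Strings Overdub starts before Chamber Rehearsal ends → Chamber Rehearsal and Strings Overdub overlap.
Woodwind Session starts before Chamber Rehearsal ends → Chamber Rehearsal and Woodwind Session overlap.
Soloist Tracking starts exactly when Chamber Rehearsal ends (back-to-back, no overlap), so nothing later overlaps Chamber Rehearsal either.
Woodwind Session starts before Strings Overdub ends → Strings Overdub and Woodwind Session overlap.
Soloist Tracking starts before Strings Overdub ends → Strings Overdub and Soloist Tracking overlap.
Percussion Mixing starts after Strings Overdub ends, so nothing later overlaps Strings Overdub either.
Soloist Tracking starts before Woodwind Session ends → Woodwind Session and Soloist Tracking overlap.
Percussion Mixing starts after Woodwind Session ends, so nothing later overlaps Woodwind Session either.
Percussion Mixing starts before Soloist Tracking ends → Soloist Tracking and Percussion Mixing overlap.
Brass Rehearsal starts after Soloist Tracking ends, so nothing later overlaps Soloist Tracking either.
Brass Rehearsal starts before Percussion Mixing ends → Percussion Mixing and Brass Rehearsal overlap.
Full Warm-up starts after Percussion Mixing ends, so nothing later overlaps Percussion Mixing either.
Full Warm-up starts before Brass Rehearsal ends → Brass Rehearsal and Full Warm-up overlap.
Rhythm Tracking starts exactly when Brass Rehearsal ends (back-to-back, no overlap).
Rhythm Tracking starts before Full Warm-up ends → Full Warm-up and Rhythm Tracking overlap.
Overlapping pairs: Brass Rehearsal & Full Warm-up, Brass Rehearsal & Percussion Mixing, Chamber Rehearsal & Strings Overdub, Chamber Rehearsal & Woodwind Session, Full Warm-up & Rhythm Tracking, Percussion Mixing & Soloist Tracking, Soloist Tracking & Strings Overdub, Soloist Tracking & Woodwind Session, Strings Overdub & Woodwind Session — 9 in total.

9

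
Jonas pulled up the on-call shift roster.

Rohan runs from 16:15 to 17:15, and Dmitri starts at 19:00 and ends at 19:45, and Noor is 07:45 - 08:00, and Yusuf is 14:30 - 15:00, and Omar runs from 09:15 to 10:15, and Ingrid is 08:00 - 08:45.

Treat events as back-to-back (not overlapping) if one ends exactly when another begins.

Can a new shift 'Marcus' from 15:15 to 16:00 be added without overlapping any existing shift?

Noor: ends 08:00 at or before Marcus starts 15:15 → clear.
Ingrid: ends 08:45 at or before Marcus starts 15:15 → clear.
Omar: ends 10:15 at or before Marcus starts 15:15 → clear.
Yusuf: ends 15:00 at or before Marcus starts 15:15 → clear.
Rohan: starts 16:15 at or after Marcus ends 16:00 → clear.
Dmitri: starts 19:00 at or after Marcus ends 16:00 → clear.

Yes — the slot is free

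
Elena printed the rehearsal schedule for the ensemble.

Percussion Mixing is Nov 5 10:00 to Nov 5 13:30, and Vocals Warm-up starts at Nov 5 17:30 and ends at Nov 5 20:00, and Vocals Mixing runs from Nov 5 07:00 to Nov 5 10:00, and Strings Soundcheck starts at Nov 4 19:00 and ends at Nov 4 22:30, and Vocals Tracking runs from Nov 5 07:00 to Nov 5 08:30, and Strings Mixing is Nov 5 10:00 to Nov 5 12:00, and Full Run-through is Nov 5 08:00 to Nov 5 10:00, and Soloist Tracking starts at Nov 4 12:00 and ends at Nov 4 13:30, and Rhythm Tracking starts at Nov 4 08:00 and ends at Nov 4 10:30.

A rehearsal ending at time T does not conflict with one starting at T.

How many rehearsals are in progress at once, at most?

3

Sort all start/end points and keep a running count:
Nov 4 08:00 start Rhythm Tracking → 1
Nov 4 10:30 end Rhythm Tracking → 0
Nov 4 12:00 start Soloist Tracking → 1
Nov 4 13:30 end Soloist Tracking → 0
Nov 4 19:00 start Strings Soundcheck → 1
Nov 4 22:30 end Strings Soundcheck → 0
Nov 5 07:00 start Vocals Mixing → 1
Nov 5 07:00 start Vocals Tracking → 2
Nov 5 08:00 start Full Run-through → 3
Nov 5 08:30 end Vocals Tracking → 2
Nov 5 10:00 end Full Run-through → 1
Nov 5 10:00 end Vocals Mixing → 0
Nov 5 10:00 start Percussion Mixing → 1
Nov 5 10:00 start Strings Mixing → 2
Nov 5 12:00 end Strings Mixing → 1
Nov 5 13:30 end Percussion Mixing → 0
Nov 5 17:30 start Vocals Warm-up → 1
Nov 5 20:00 end Vocals Warm-up → 0
Peak is 3, at Nov 5 08:00 (Full Run-through, Vocals Mixing, Vocals Tracking).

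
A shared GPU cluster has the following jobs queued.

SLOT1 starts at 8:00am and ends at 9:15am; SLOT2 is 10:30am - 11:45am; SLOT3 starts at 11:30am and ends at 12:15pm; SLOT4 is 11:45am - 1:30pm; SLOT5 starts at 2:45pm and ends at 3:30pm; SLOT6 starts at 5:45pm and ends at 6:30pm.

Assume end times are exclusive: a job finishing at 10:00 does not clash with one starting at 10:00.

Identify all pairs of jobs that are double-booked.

SLOT2 & SLOT3, SLOT3 & SLOT4

Sorted by start: SLOT1, SLOT2, SLOT3, SLOT4, SLOT5, SLOT6.
SLOT2 starts after SLOT1 ends, so nothing later overlaps SLOT1 either.
SLOT3 starts before SLOT2 ends → SLOT2 and SLOT3 overlap.
SLOT4 starts exactly when SLOT2 ends (back-to-back, no overlap), so nothing later overlaps SLOT2 either.
SLOT4 starts before SLOT3 ends → SLOT3 and SLOT4 overlap.
SLOT5 starts after SLOT3 ends, so nothing later overlaps SLOT3 either.
SLOT5 starts after SLOT4 ends, so nothing later overlaps SLOT4 either.
SLOT6 starts after SLOT5 ends.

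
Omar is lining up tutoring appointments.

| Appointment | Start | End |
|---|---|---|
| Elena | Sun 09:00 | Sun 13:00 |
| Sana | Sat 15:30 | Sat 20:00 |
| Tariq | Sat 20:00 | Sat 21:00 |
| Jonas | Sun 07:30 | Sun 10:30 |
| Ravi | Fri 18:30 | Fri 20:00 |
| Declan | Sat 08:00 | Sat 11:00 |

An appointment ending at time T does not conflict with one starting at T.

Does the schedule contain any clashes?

Yes

Sorted by start: Ravi, Declan, Sana, Tariq, Jonas, Elena.
Declan starts after Ravi ends; Ravi is clear from here.
Sana starts after Declan ends; Declan is clear from here.
Tariq starts exactly when Sana ends (back-to-back, no overlap); Sana is clear from here.
Jonas starts after Tariq ends; Tariq is clear from here.
Elena starts before Jonas ends → Jonas and Elena overlap.
That's a conflict, so the schedule is not conflict-free.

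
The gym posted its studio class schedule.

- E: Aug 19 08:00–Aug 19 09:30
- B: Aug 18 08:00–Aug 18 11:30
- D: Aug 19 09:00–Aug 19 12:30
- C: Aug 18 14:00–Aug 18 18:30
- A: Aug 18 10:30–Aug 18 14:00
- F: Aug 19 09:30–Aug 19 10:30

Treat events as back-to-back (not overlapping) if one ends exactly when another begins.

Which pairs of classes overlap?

A & B, D & E, D & F

Sorted by start: B, A, C, E, D, F.
A starts before B ends → B and A overlap.
C starts after B ends, so nothing later overlaps B either.
C starts exactly when A ends (back-to-back, no overlap), so nothing later overlaps A either.
E starts after C ends, so nothing later overlaps C either.
D starts before E ends → E and D overlap.
F starts exactly when E ends (back-to-back, no overlap).
F starts before D ends → D and F overlap.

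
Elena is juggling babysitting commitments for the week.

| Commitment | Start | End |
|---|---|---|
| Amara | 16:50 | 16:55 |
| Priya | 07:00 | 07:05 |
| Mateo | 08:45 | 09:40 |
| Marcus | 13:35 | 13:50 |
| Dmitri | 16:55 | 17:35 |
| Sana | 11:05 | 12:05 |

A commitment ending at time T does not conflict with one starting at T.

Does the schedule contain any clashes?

No

Sorted by start: Priya, Mateo, Sana, Marcus, Amara, Dmitri.
Mateo starts after Priya ends, so nothing later overlaps Priya either.
Sana starts after Mateo ends, so nothing later overlaps Mateo either.
Marcus starts after Sana ends, so nothing later overlaps Sana either.
Amara starts after Marcus ends, so nothing later overlaps Marcus either.
Dmitri starts exactly when Amara ends (back-to-back, no overlap).
Every pair is clear; the schedule has no overlaps.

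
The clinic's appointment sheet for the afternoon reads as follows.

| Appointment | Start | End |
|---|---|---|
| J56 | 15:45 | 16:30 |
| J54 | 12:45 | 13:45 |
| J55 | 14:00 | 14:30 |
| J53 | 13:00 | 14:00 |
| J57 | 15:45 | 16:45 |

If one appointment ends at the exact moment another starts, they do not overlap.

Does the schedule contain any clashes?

Yes

Sorted by start: J54, J53, J55, J56, J57.
J53 starts before J54 ends → J54 and J53 overlap.
That's a conflict, so the schedule is not conflict-free.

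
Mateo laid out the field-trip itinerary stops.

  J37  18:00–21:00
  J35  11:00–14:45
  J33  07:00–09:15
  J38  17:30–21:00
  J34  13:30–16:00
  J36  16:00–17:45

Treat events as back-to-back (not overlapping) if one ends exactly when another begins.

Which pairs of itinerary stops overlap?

Sorted by start: J33, J35, J34, J36, J38, J37.
J35 starts after J33 ends; J33 is clear from here.
J34 starts before J35 ends → J35 and J34 overlap.
J36 starts after J35 ends; J35 is clear from here.
J36 starts exactly when J34 ends (back-to-back, no overlap); J34 is clear from here.
J38 starts before J36 ends → J36 and J38 overlap.
J37 starts after J36 ends.
J37 starts before J38 ends → J38 and J37 overlap.

J34 & J35, J36 & J38, J37 & J38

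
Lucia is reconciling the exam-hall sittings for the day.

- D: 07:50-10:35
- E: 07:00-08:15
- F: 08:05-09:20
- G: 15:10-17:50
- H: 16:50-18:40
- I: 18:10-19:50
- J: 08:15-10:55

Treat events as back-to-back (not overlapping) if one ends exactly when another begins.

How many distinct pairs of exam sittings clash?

7

Sorted by start: E, D, F, J, G, H, I.
D starts before E ends → E and D overlap.
F starts before E ends → E and F overlap.
J starts exactly when E ends (back-to-back, no overlap), so nothing later overlaps E either.
F starts before D ends → D and F overlap.
J starts before D ends → D and J overlap.
G starts after D ends, so nothing later overlaps D either.
J starts before F ends → F and J overlap.
G starts after F ends, so nothing later overlaps F either.
G starts after J ends, so nothing later overlaps J either.
H starts before G ends → G and H overlap.
I starts after G ends.
I starts before H ends → H and I overlap.
Overlapping pairs: D & E, D & F, D & J, E & F, F & J, G & H, H & I — 7 in total.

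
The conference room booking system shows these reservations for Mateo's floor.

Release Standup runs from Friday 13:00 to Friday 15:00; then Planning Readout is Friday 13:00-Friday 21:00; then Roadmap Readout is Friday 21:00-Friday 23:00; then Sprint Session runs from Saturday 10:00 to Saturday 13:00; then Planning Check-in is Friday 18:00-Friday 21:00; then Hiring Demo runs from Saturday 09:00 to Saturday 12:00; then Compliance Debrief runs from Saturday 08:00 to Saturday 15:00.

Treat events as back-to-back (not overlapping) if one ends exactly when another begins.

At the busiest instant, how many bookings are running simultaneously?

Sweep the timeline, counting +1 at each start and −1 at each end (ends before starts at a tie):
Friday 13:00 start Planning Readout → 1
Friday 13:00 start Release Standup → 2
Friday 15:00 end Release Standup → 1
Friday 18:00 start Planning Check-in → 2
Friday 21:00 end Planning Check-in → 1
Friday 21:00 end Planning Readout → 0
Friday 21:00 start Roadmap Readout → 1
Friday 23:00 end Roadmap Readout → 0
Saturday 08:00 start Compliance Debrief → 1
Saturday 09:00 start Hiring Demo → 2
Saturday 10:00 start Sprint Session → 3
Saturday 12:00 end Hiring Demo → 2
Saturday 13:00 end Sprint Session → 1
Saturday 15:00 end Compliance Debrief → 0
Peak is 3, at Saturday 10:00 (Compliance Debrief, Hiring Demo, Sprint Session).

3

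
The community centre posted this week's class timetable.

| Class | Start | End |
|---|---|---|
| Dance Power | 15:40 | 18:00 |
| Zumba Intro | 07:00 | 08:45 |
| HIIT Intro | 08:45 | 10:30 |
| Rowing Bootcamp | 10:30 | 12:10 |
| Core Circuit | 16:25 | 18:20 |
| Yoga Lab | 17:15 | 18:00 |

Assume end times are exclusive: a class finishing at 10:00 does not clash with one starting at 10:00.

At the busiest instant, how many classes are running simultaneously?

3

Walk through starts and ends in time order (an end at T is processed before a start at T):
07:00 start Zumba Intro → 1
08:45 end Zumba Intro → 0
08:45 start HIIT Intro → 1
10:30 end HIIT Intro → 0
10:30 start Rowing Bootcamp → 1
12:10 end Rowing Bootcamp → 0
15:40 start Dance Power → 1
16:25 start Core Circuit → 2
17:15 start Yoga Lab → 3
18:00 end Dance Power → 2
18:00 end Yoga Lab → 1
18:20 end Core Circuit → 0
Peak is 3, at 17:15 (Core Circuit, Dance Power, Yoga Lab).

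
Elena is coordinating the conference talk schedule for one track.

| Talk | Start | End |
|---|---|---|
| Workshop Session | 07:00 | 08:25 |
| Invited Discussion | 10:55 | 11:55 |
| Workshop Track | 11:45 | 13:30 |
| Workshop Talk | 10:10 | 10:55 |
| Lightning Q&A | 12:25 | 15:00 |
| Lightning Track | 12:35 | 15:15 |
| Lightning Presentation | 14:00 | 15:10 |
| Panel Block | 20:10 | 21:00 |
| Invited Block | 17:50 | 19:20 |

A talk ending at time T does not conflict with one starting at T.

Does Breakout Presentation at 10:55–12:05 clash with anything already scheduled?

Yes — it overlaps Invited Discussion, Workshop Track

Workshop Session: ends 08:25 at or before Breakout Presentation starts 10:55 → clear.
Workshop Talk: ends 10:55 at or before Breakout Presentation starts 10:55 → clear.
Invited Discussion: starts 10:55 before Breakout Presentation ends 12:05, and ends 11:55 after Breakout Presentation starts 10:55 → overlap.
Workshop Track: starts 11:45 before Breakout Presentation ends 12:05, and ends 13:30 after Breakout Presentation starts 10:55 → overlap.
Lightning Q&A: starts 12:25 at or after Breakout Presentation ends 12:05 → clear.
Lightning Track: starts 12:35 at or after Breakout Presentation ends 12:05 → clear.
Lightning Presentation: starts 14:00 at or after Breakout Presentation ends 12:05 → clear.
Invited Block: starts 17:50 at or after Breakout Presentation ends 12:05 → clear.
Panel Block: starts 20:10 at or after Breakout Presentation ends 12:05 → clear.
Breakout Presentation overlaps Invited Discussion, Workshop Track.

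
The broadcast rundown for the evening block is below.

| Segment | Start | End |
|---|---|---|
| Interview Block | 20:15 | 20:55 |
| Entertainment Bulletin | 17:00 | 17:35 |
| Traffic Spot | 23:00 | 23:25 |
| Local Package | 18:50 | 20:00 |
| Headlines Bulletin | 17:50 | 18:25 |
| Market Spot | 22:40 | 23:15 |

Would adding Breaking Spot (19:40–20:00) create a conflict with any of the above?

Entertainment Bulletin: ends 17:35 at or before Breaking Spot starts 19:40 → clear.
Headlines Bulletin: ends 18:25 at or before Breaking Spot starts 19:40 → clear.
Local Package: starts 18:50 before Breaking Spot ends 20:00, and ends 20:00 after Breaking Spot starts 19:40 → overlap.
Interview Block: starts 20:15 at or after Breaking Spot ends 20:00 → clear.
Market Spot: starts 22:40 at or after Breaking Spot ends 20:00 → clear.
Traffic Spot: starts 23:00 at or after Breaking Spot ends 20:00 → clear.
Breaking Spot overlaps Local Package.

Yes — it overlaps Local Package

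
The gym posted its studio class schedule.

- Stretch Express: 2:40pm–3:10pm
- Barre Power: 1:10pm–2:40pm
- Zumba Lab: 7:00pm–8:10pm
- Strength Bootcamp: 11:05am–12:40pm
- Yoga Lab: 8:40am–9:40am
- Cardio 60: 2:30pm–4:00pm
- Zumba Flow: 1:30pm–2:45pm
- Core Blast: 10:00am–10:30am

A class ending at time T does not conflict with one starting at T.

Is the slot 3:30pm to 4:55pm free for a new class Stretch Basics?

No — it overlaps Cardio 60

Yoga Lab: ends 9:40am at or before Stretch Basics starts 3:30pm → clear.
Core Blast: ends 10:30am at or before Stretch Basics starts 3:30pm → clear.
Strength Bootcamp: ends 12:40pm at or before Stretch Basics starts 3:30pm → clear.
Barre Power: ends 2:40pm at or before Stretch Basics starts 3:30pm → clear.
Zumba Flow: ends 2:45pm at or before Stretch Basics starts 3:30pm → clear.
Cardio 60: starts 2:30pm before Stretch Basics ends 4:55pm, and ends 4:00pm after Stretch Basics starts 3:30pm → overlap.
Stretch Express: ends 3:10pm at or before Stretch Basics starts 3:30pm → clear.
Zumba Lab: starts 7:00pm at or after Stretch Basics ends 4:55pm → clear.
Stretch Basics overlaps Cardio 60.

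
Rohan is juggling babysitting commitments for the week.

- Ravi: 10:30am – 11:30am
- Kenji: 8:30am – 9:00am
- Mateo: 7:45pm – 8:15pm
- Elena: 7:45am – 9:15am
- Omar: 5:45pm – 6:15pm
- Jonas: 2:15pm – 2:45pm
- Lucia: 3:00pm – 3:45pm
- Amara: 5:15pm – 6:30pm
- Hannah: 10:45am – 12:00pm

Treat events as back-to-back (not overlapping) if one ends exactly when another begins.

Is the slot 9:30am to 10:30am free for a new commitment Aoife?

Yes — the slot is free

Elena: ends 9:15am at or before Aoife starts 9:30am → clear.
Kenji: ends 9:00am at or before Aoife starts 9:30am → clear.
Ravi: starts 10:30am at or after Aoife ends 10:30am → clear.
Hannah: starts 10:45am at or after Aoife ends 10:30am → clear.
Jonas: starts 2:15pm at or after Aoife ends 10:30am → clear.
Lucia: starts 3:00pm at or after Aoife ends 10:30am → clear.
Amara: starts 5:15pm at or after Aoife ends 10:30am → clear.
Omar: starts 5:45pm at or after Aoife ends 10:30am → clear.
Mateo: starts 7:45pm at or after Aoife ends 10:30am → clear.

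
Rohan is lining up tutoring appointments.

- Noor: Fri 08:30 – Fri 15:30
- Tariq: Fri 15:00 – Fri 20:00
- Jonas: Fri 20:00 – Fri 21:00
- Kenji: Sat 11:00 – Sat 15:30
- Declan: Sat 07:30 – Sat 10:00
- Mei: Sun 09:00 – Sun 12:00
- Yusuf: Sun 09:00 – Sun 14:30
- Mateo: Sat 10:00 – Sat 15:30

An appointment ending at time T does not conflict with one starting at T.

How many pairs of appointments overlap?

Sorted by start: Noor, Tariq, Jonas, Declan, Mateo, Kenji, Mei, Yusuf.
Tariq starts before Noor ends → Noor and Tariq overlap.
Jonas starts after Noor ends; Noor is clear from here.
Jonas starts exactly when Tariq ends (back-to-back, no overlap); Tariq is clear from here.
Declan starts after Jonas ends; Jonas is clear from here.
Mateo starts exactly when Declan ends (back-to-back, no overlap); Declan is clear from here.
Kenji starts before Mateo ends → Mateo and Kenji overlap.
Mei starts after Mateo ends; Mateo is clear from here.
Mei starts after Kenji ends; Kenji is clear from here.
Yusuf starts before Mei ends → Mei and Yusuf overlap.
Overlapping pairs: Kenji & Mateo, Mei & Yusuf, Noor & Tariq — 3 in total.

3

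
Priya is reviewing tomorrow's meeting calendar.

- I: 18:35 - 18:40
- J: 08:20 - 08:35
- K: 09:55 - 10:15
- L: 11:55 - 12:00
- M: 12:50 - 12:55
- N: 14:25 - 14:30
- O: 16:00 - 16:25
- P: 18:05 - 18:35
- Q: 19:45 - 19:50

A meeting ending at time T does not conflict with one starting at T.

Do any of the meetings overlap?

No

Sorted by start: J, K, L, M, N, O, P, I, Q.
K starts after J ends, so J has no further overlaps.
L starts after K ends, so K has no further overlaps.
M starts after L ends, so L has no further overlaps.
N starts after M ends, so M has no further overlaps.
O starts after N ends, so N has no further overlaps.
P starts after O ends, so O has no further overlaps.
I starts exactly when P ends (back-to-back, no overlap), so P has no further overlaps.
Q starts after I ends.
Every pair is clear; the schedule has no overlaps.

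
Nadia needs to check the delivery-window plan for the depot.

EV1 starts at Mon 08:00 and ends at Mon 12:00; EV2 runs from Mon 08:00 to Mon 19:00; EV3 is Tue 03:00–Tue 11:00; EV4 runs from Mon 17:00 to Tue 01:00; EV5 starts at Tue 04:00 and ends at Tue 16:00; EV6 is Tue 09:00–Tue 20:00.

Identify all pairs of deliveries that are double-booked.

Check each pair: they overlap iff neither finishes before the other starts.
Sorted by start: EV1, EV2, EV4, EV3, EV5, EV6.
EV2 starts before EV1 ends → EV1 and EV2 overlap.
EV4 starts after EV1 ends, so EV1 has no further overlaps.
EV4 starts before EV2 ends → EV2 and EV4 overlap.
EV3 starts after EV2 ends, so EV2 has no further overlaps.
EV3 starts after EV4 ends, so EV4 has no further overlaps.
EV5 starts before EV3 ends → EV3 and EV5 overlap.
EV6 starts before EV3 ends → EV3 and EV6 overlap.
EV6 starts before EV5 ends → EV5 and EV6 overlap.

EV1 & EV2, EV2 & EV4, EV3 & EV5, EV3 & EV6, EV5 & EV6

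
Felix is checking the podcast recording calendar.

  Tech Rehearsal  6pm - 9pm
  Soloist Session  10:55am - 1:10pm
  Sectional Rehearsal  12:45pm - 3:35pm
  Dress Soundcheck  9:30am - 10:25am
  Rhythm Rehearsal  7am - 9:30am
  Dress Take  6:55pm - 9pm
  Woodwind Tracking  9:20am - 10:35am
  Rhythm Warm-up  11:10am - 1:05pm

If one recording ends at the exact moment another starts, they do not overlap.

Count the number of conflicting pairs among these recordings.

6

Check each pair: they overlap iff neither finishes before the other starts.
Sorted by start: Rhythm Rehearsal, Woodwind Tracking, Dress Soundcheck, Soloist Session, Rhythm Warm-up, Sectional Rehearsal, Tech Rehearsal, Dress Take.
Woodwind Tracking starts before Rhythm Rehearsal ends → Rhythm Rehearsal and Woodwind Tracking overlap.
Dress Soundcheck starts exactly when Rhythm Rehearsal ends (back-to-back, no overlap), so Rhythm Rehearsal has no further overlaps.
Dress Soundcheck starts before Woodwind Tracking ends → Woodwind Tracking and Dress Soundcheck overlap.
Soloist Session starts after Woodwind Tracking ends, so Woodwind Tracking has no further overlaps.
Soloist Session starts after Dress Soundcheck ends, so Dress Soundcheck has no further overlaps.
Rhythm Warm-up starts before Soloist Session ends → Soloist Session and Rhythm Warm-up overlap.
Sectional Rehearsal starts before Soloist Session ends → Soloist Session and Sectional Rehearsal overlap.
Tech Rehearsal starts after Soloist Session ends, so Soloist Session has no further overlaps.
Sectional Rehearsal starts before Rhythm Warm-up ends → Rhythm Warm-up and Sectional Rehearsal overlap.
Tech Rehearsal starts after Rhythm Warm-up ends, so Rhythm Warm-up has no further overlaps.
Tech Rehearsal starts after Sectional Rehearsal ends, so Sectional Rehearsal has no further overlaps.
Dress Take starts before Tech Rehearsal ends → Tech Rehearsal and Dress Take overlap.
Overlapping pairs: Dress Soundcheck & Woodwind Tracking, Dress Take & Tech Rehearsal, Rhythm Rehearsal & Woodwind Tracking, Rhythm Warm-up & Sectional Rehearsal, Rhythm Warm-up & Soloist Session, Sectional Rehearsal & Soloist Session — 6 in total.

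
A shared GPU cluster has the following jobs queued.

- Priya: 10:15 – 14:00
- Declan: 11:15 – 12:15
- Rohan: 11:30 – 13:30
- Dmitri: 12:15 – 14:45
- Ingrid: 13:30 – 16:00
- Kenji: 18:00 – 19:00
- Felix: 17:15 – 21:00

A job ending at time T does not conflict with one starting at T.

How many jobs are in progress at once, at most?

3

Sweep the timeline, counting +1 at each start and −1 at each end (ends before starts at a tie):
10:15 start Priya → 1
11:15 start Declan → 2
11:30 start Rohan → 3
12:15 end Declan → 2
12:15 start Dmitri → 3
13:30 end Rohan → 2
13:30 start Ingrid → 3
14:00 end Priya → 2
14:45 end Dmitri → 1
16:00 end Ingrid → 0
17:15 start Felix → 1
18:00 start Kenji → 2
19:00 end Kenji → 1
21:00 end Felix → 0
Peak is 3, at 11:30 (Declan, Priya, Rohan).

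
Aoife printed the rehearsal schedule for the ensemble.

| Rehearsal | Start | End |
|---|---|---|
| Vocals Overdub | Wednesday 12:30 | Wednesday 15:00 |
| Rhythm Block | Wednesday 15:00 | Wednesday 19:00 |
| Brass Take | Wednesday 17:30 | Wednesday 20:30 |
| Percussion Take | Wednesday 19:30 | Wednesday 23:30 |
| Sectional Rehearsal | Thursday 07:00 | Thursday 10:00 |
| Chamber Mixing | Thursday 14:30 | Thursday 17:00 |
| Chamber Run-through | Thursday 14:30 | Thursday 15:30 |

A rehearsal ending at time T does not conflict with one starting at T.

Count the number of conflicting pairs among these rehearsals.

3

Sorted by start: Vocals Overdub, Rhythm Block, Brass Take, Percussion Take, Sectional Rehearsal, Chamber Mixing, Chamber Run-through.
Rhythm Block starts exactly when Vocals Overdub ends (back-to-back, no overlap), so nothing later overlaps Vocals Overdub either.
Brass Take starts before Rhythm Block ends → Rhythm Block and Brass Take overlap.
Percussion Take starts after Rhythm Block ends, so nothing later overlaps Rhythm Block either.
Percussion Take starts before Brass Take ends → Brass Take and Percussion Take overlap.
Sectional Rehearsal starts after Brass Take ends, so nothing later overlaps Brass Take either.
Sectional Rehearsal starts after Percussion Take ends, so nothing later overlaps Percussion Take either.
Chamber Mixing starts after Sectional Rehearsal ends, so nothing later overlaps Sectional Rehearsal either.
Chamber Run-through starts before Chamber Mixing ends → Chamber Mixing and Chamber Run-through overlap.
Overlapping pairs: Brass Take & Percussion Take, Brass Take & Rhythm Block, Chamber Mixing & Chamber Run-through — 3 in total.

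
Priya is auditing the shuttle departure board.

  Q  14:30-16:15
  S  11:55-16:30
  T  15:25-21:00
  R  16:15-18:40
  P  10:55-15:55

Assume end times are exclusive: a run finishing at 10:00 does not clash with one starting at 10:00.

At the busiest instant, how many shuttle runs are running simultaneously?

Sweep the timeline, counting +1 at each start and −1 at each end (ends before starts at a tie):
10:55 start P → 1
11:55 start S → 2
14:30 start Q → 3
15:25 start T → 4
15:55 end P → 3
16:15 end Q → 2
16:15 start R → 3
16:30 end S → 2
18:40 end R → 1
21:00 end T → 0
Peak is 4, at 15:25 (P, Q, S, T).

4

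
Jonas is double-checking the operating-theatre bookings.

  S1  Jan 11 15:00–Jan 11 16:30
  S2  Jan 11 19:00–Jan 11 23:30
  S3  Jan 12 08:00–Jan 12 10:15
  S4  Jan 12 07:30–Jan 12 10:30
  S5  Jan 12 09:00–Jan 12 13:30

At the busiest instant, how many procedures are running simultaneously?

3

Sweep the timeline, counting +1 at each start and −1 at each end (ends before starts at a tie):
Jan 11 15:00 start S1 → 1
Jan 11 16:30 end S1 → 0
Jan 11 19:00 start S2 → 1
Jan 11 23:30 end S2 → 0
Jan 12 07:30 start S4 → 1
Jan 12 08:00 start S3 → 2
Jan 12 09:00 start S5 → 3
Jan 12 10:15 end S3 → 2
Jan 12 10:30 end S4 → 1
Jan 12 13:30 end S5 → 0
Peak is 3, at Jan 12 09:00 (S3, S4, S5).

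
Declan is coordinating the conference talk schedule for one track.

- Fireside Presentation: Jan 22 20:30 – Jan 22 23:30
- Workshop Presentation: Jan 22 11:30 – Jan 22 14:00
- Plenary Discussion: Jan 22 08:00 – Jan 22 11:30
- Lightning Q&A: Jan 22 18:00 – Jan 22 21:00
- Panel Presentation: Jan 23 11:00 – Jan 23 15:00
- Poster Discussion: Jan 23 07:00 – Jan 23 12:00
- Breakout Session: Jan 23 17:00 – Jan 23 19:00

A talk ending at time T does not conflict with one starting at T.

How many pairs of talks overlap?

2

Sorted by start: Plenary Discussion, Workshop Presentation, Lightning Q&A, Fireside Presentation, Poster Discussion, Panel Presentation, Breakout Session.
Workshop Presentation starts exactly when Plenary Discussion ends (back-to-back, no overlap), so nothing later overlaps Plenary Discussion either.
Lightning Q&A starts after Workshop Presentation ends, so nothing later overlaps Workshop Presentation either.
Fireside Presentation starts before Lightning Q&A ends → Lightning Q&A and Fireside Presentation overlap.
Poster Discussion starts after Lightning Q&A ends, so nothing later overlaps Lightning Q&A either.
Poster Discussion starts after Fireside Presentation ends, so nothing later overlaps Fireside Presentation either.
Panel Presentation starts before Poster Discussion ends → Poster Discussion and Panel Presentation overlap.
Breakout Session starts after Poster Discussion ends.
Breakout Session starts after Panel Presentation ends.
Overlapping pairs: Fireside Presentation & Lightning Q&A, Panel Presentation & Poster Discussion — 2 in total.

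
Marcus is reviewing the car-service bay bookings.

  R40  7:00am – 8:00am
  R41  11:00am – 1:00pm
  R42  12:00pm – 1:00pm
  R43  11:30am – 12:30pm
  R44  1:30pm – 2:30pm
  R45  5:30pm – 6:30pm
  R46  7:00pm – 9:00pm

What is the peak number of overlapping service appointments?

3

Walk through starts and ends in time order (an end at T is processed before a start at T):
7:00am start R40 → 1
8:00am end R40 → 0
11:00am start R41 → 1
11:30am start R43 → 2
12:00pm start R42 → 3
12:30pm end R43 → 2
1:00pm end R41 → 1
1:00pm end R42 → 0
1:30pm start R44 → 1
2:30pm end R44 → 0
5:30pm start R45 → 1
6:30pm end R45 → 0
7:00pm start R46 → 1
9:00pm end R46 → 0
Peak is 3, at 12:00pm (R41, R42, R43).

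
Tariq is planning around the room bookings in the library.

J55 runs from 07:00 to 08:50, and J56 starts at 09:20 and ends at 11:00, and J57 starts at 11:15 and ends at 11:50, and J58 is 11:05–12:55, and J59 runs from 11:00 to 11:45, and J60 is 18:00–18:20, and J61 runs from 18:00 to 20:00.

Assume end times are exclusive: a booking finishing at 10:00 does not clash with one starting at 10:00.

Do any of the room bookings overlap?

Sorted by start: J55, J56, J59, J58, J57, J60, J61.
J56 starts after J55 ends, so J55 has no further overlaps.
J59 starts exactly when J56 ends (back-to-back, no overlap), so J56 has no further overlaps.
J58 starts before J59 ends → J59 and J58 overlap.
That's a conflict, so the schedule is not conflict-free.

Yes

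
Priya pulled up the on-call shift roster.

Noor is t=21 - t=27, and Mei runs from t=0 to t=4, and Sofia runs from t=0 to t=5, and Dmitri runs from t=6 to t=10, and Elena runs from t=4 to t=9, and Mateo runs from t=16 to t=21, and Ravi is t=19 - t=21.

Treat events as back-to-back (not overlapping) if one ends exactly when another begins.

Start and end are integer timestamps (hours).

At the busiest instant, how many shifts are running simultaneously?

Walk through starts and ends in time order (an end at T is processed before a start at T):
t=0 start Mei → 1
t=0 start Sofia → 2
t=4 end Mei → 1
t=4 start Elena → 2
t=5 end Sofia → 1
t=6 start Dmitri → 2
t=9 end Elena → 1
t=10 end Dmitri → 0
t=16 start Mateo → 1
t=19 start Ravi → 2
t=21 end Mateo → 1
t=21 end Ravi → 0
t=21 start Noor → 1
t=27 end Noor → 0
Peak is 2, at t=0 (Mei, Sofia).

2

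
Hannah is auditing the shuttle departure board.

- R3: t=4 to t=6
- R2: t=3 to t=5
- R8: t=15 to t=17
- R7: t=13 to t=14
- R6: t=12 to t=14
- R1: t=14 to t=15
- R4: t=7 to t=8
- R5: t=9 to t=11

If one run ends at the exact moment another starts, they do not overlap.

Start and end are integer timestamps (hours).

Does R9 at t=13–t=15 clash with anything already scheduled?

Yes — it overlaps R1, R6, R7

R2: ends t=5 at or before R9 starts t=13 → clear.
R3: ends t=6 at or before R9 starts t=13 → clear.
R4: ends t=8 at or before R9 starts t=13 → clear.
R5: ends t=11 at or before R9 starts t=13 → clear.
R6: starts t=12 before R9 ends t=15, and ends t=14 after R9 starts t=13 → overlap.
R7: starts t=13 before R9 ends t=15, and ends t=14 after R9 starts t=13 → overlap.
R1: starts t=14 before R9 ends t=15, and ends t=15 after R9 starts t=13 → overlap.
R8: starts t=15 at or after R9 ends t=15 → clear.
R9 overlaps R1, R6, R7.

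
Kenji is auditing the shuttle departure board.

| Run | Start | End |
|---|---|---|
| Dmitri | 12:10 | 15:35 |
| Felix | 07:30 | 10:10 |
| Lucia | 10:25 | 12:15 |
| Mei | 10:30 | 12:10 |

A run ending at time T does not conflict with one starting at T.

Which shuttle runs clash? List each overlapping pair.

Check each pair: they overlap iff neither finishes before the other starts.
Sorted by start: Felix, Lucia, Mei, Dmitri.
Lucia starts after Felix ends, so nothing later overlaps Felix either.
Mei starts before Lucia ends → Lucia and Mei overlap.
Dmitri starts before Lucia ends → Lucia and Dmitri overlap.
Dmitri starts exactly when Mei ends (back-to-back, no overlap).

Dmitri & Lucia, Lucia & Mei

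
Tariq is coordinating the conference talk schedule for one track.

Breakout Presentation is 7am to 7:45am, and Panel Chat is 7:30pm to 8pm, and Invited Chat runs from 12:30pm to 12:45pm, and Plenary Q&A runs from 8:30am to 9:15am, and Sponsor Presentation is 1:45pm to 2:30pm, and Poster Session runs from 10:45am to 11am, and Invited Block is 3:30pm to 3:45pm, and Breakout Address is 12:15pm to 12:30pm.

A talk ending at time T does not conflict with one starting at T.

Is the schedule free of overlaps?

Yes

Sorted by start: Breakout Presentation, Plenary Q&A, Poster Session, Breakout Address, Invited Chat, Sponsor Presentation, Invited Block, Panel Chat.
Plenary Q&A starts after Breakout Presentation ends, so nothing later overlaps Breakout Presentation either.
Poster Session starts after Plenary Q&A ends, so nothing later overlaps Plenary Q&A either.
Breakout Address starts after Poster Session ends, so nothing later overlaps Poster Session either.
Invited Chat starts exactly when Breakout Address ends (back-to-back, no overlap), so nothing later overlaps Breakout Address either.
Sponsor Presentation starts after Invited Chat ends, so nothing later overlaps Invited Chat either.
Invited Block starts after Sponsor Presentation ends, so nothing later overlaps Sponsor Presentation either.
Panel Chat starts after Invited Block ends.
Every pair is clear; the schedule has no overlaps.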